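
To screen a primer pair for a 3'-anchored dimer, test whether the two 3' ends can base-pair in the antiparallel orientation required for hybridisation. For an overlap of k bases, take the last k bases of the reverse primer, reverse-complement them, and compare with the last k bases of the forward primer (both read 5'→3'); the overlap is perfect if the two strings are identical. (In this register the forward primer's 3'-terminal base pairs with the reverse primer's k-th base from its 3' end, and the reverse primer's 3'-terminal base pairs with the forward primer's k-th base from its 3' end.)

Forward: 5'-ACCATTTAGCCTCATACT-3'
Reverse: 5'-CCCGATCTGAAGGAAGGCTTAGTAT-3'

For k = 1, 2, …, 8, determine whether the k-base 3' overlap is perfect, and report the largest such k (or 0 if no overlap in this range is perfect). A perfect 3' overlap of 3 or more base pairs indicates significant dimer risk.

Longest perfect overlap: 5 complementary base pairs; significant dimer risk (threshold 3).

Last 8 bases (5'→3') — forward …CTCATACT, reverse …CTTAGTAT.
Reverse complement of the reverse primer's last 8 bases: ATACTAAG; its first k bases are the reverse complement of the reverse primer's last k bases, so a perfect k-base overlap needs the forward primer's last k bases to equal them.
Comparing (forward last k vs required): k=1: T vs A ✗; k=2: CT vs AT ✗; k=3: ACT vs ATA ✗; k=4: TACT vs ATAC ✗; k=5: ATACT vs ATACT ✓; k=6: CATACT vs ATACTA ✗; k=7: TCATACT vs ATACTAA ✗; k=8: CTCATACT vs ATACTAAG ✗.
Only k = 5 is perfect, so the longest perfect 3' overlap is 5.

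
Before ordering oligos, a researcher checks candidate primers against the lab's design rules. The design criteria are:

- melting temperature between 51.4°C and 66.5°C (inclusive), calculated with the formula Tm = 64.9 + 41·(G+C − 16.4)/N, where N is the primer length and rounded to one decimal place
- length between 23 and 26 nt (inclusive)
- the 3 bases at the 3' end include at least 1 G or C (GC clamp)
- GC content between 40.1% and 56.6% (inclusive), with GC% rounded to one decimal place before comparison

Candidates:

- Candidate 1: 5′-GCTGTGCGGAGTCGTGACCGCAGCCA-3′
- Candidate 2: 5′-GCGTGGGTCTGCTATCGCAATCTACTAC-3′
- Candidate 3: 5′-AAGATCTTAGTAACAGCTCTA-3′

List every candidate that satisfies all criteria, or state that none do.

Candidate 1 (26 nt, A=4 T=4 G=10 C=8): Tm = 64.9 + 41·(18 − 16.4)/26 = 67.4°C, outside 51.4–66.5°C ✗; length 26 ✓; 3' end CCA has 2 G/C ✓; GC 18/26 = 69.2%, outside 40.1–56.6% ✗ — fails.
Candidate 2 (28 nt, A=5 T=8 G=7 C=8): Tm = 64.9 + 41·(15 − 16.4)/28 = 62.9°C ✓; length 28, outside 23–26 ✗; 3' end TAC has 1 G/C ✓; GC 15/28 = 53.6% ✓ — fails.
Candidate 3 (21 nt, A=8 T=6 G=3 C=4): Tm = 64.9 + 41·(7 − 16.4)/21 = 46.5°C, outside 51.4–66.5°C ✗; length 21, outside 23–26 ✗; 3' end CTA has 1 G/C ✓; GC 7/21 = 33.3%, outside 40.1–56.6% ✗ — fails.

None of the candidates satisfy all criteria.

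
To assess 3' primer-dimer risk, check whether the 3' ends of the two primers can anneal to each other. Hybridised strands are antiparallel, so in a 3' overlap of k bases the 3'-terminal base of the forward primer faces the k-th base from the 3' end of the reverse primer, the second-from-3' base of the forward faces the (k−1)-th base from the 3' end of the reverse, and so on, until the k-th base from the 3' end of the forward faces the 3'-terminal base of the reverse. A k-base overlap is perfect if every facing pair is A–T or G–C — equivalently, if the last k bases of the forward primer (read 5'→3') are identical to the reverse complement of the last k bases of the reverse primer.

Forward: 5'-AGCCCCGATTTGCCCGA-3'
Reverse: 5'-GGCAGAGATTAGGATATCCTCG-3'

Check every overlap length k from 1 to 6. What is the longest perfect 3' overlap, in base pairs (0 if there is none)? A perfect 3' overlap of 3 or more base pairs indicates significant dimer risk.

Last 6 bases (5'→3') — forward …GCCCGA, reverse …TCCTCG.
Reverse complement of the reverse primer's last 6 bases: CGAGGA; its first k bases are the reverse complement of the reverse primer's last k bases, so a perfect k-base overlap needs the forward primer's last k bases to equal them.
Comparing (forward last k vs required): k=1: A vs C ✗; k=2: GA vs CG ✗; k=3: CGA vs CGA ✓; k=4: CCGA vs CGAG ✗; k=5: CCCGA vs CGAGG ✗; k=6: GCCCGA vs CGAGGA ✗.
Only k = 3 is perfect, so the longest perfect 3' overlap is 3.

Longest perfect overlap: 3 complementary base pairs; significant dimer risk (threshold 3).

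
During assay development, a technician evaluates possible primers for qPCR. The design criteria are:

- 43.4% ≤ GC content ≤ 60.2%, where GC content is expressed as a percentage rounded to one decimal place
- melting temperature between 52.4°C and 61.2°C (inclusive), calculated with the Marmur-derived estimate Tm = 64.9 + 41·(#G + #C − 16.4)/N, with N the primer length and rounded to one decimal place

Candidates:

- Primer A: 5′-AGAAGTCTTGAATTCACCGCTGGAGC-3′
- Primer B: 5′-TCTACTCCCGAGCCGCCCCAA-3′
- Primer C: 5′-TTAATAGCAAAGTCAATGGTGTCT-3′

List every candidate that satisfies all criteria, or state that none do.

Primer A only.

Primer A (26 nt, A=7 T=6 G=7 C=6): GC 13/26 = 50.0% ✓; Tm = 64.9 + 41·(13 − 16.4)/26 = 59.5°C ✓ — passes.
Primer B (21 nt, A=4 T=3 G=3 C=11): GC 14/21 = 66.7%, outside 43.4–60.2% ✗; Tm = 64.9 + 41·(14 − 16.4)/21 = 60.2°C ✓ — fails.
Primer C (24 nt, A=8 T=8 G=5 C=3): GC 8/24 = 33.3%, outside 43.4–60.2% ✗; Tm = 64.9 + 41·(8 − 16.4)/24 = 50.6°C, outside 52.4–61.2°C ✗ — fails.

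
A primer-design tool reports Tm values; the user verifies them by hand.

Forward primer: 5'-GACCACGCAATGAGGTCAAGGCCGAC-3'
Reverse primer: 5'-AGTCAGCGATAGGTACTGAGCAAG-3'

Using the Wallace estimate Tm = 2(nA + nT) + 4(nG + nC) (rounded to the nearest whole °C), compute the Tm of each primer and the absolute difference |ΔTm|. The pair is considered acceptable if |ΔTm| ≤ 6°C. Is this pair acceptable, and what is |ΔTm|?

|ΔTm| = 12°C; the pair is not acceptable.

Forward: A=8 T=2 G=8 C=8 → Tm = 2·10 + 4·16 = 84°C.
Reverse: A=8 T=4 G=8 C=4 → Tm = 2·12 + 4·12 = 72°C.
|ΔTm| = |84 − 72| = 12°C, > 6°C.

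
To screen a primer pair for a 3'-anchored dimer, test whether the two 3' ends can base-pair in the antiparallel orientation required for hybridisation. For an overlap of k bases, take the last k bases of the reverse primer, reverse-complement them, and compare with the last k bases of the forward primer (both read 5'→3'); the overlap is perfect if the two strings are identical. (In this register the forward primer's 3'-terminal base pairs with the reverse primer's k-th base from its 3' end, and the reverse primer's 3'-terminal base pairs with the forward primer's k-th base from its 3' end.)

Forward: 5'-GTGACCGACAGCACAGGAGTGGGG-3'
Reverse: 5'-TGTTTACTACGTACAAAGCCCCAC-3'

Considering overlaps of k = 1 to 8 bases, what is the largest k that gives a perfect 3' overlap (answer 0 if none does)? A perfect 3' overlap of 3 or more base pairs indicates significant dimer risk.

Last 8 bases (5'→3') — forward …GAGTGGGG, reverse …AGCCCCAC.
Reverse complement of the reverse primer's last 8 bases: GTGGGGCT; its first k bases are the reverse complement of the reverse primer's last k bases, so a perfect k-base overlap needs the forward primer's last k bases to equal them.
Comparing (forward last k vs required): k=1: G vs G ✓; k=2: GG vs GT ✗; k=3: GGG vs GTG ✗; k=4: GGGG vs GTGG ✗; k=5: TGGGG vs GTGGG ✗; k=6: GTGGGG vs GTGGGG ✓; k=7: AGTGGGG vs GTGGGGC ✗; k=8: GAGTGGGG vs GTGGGGCT ✗.
Perfect overlaps at k = 1, 6; the largest is 6.

Longest perfect overlap: 6 complementary base pairs; significant dimer risk (threshold 3).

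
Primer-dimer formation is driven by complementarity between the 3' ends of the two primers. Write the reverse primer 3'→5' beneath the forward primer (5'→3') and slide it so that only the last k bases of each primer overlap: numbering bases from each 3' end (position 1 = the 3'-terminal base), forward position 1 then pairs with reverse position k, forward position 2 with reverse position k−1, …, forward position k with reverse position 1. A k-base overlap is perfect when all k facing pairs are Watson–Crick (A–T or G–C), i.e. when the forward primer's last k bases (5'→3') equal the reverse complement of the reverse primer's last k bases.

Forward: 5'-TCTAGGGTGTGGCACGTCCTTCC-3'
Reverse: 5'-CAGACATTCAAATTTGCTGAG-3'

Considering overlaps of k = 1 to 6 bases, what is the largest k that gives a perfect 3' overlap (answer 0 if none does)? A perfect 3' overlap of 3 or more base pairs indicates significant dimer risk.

Longest perfect overlap: 1 complementary base pair; below the dimer-risk threshold (threshold 3).

Last 6 bases (5'→3') — forward …CCTTCC, reverse …GCTGAG.
Reverse complement of the reverse primer's last 6 bases: CTCAGC; its first k bases are the reverse complement of the reverse primer's last k bases, so a perfect k-base overlap needs the forward primer's last k bases to equal them.
Comparing (forward last k vs required): k=1: C vs C ✓; k=2: CC vs CT ✗; k=3: TCC vs CTC ✗; k=4: TTCC vs CTCA ✗; k=5: CTTCC vs CTCAG ✗; k=6: CCTTCC vs CTCAGC ✗.
Only k = 1 is perfect, so the longest perfect 3' overlap is 1.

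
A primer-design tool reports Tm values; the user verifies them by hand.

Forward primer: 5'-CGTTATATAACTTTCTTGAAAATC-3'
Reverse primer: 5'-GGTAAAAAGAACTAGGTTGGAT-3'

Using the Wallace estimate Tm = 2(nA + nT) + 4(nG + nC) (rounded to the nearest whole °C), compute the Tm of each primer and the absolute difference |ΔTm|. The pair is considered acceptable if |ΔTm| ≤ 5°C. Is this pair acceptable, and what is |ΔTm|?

|ΔTm| = 0°C; the pair is acceptable.

Forward: A=8 T=10 G=2 C=4 → Tm = 2·18 + 4·6 = 60°C.
Reverse: A=9 T=5 G=7 C=1 → Tm = 2·14 + 4·8 = 60°C.
|ΔTm| = |60 − 60| = 0°C, ≤ 5°C.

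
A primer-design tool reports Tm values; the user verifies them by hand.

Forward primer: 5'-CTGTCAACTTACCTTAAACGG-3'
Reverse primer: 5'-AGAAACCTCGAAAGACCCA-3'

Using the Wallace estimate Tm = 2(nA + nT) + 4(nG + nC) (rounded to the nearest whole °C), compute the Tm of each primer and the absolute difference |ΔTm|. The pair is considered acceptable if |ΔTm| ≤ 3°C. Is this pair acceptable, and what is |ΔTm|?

Forward: A=6 T=6 G=3 C=6 → Tm = 2·12 + 4·9 = 60°C.
Reverse: A=9 T=1 G=3 C=6 → Tm = 2·10 + 4·9 = 56°C.
|ΔTm| = |60 − 56| = 4°C, > 3°C.

|ΔTm| = 4°C; the pair is not acceptable.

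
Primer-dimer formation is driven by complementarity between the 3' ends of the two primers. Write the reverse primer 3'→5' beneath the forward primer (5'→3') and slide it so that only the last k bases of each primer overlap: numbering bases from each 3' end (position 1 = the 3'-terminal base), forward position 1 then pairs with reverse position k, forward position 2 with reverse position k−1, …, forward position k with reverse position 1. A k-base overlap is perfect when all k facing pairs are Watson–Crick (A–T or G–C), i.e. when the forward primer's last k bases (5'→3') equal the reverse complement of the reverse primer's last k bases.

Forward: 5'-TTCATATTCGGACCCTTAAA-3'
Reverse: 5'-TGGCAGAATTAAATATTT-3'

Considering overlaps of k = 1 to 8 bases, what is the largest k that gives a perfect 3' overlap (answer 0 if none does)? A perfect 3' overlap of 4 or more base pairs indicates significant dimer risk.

Last 8 bases (5'→3') — forward …CCCTTAAA, reverse …AAATATTT.
Reverse complement of the reverse primer's last 8 bases: AAATATTT; its first k bases are the reverse complement of the reverse primer's last k bases, so a perfect k-base overlap needs the forward primer's last k bases to equal them.
Comparing (forward last k vs required): k=1: A vs A ✓; k=2: AA vs AA ✓; k=3: AAA vs AAA ✓; k=4: TAAA vs AAAT ✗; k=5: TTAAA vs AAATA ✗; k=6: CTTAAA vs AAATAT ✗; k=7: CCTTAAA vs AAATATT ✗; k=8: CCCTTAAA vs AAATATTT ✗.
Perfect overlaps at k = 1, 2, 3; the largest is 3.

Longest perfect overlap: 3 complementary base pairs; below the dimer-risk threshold (threshold 4).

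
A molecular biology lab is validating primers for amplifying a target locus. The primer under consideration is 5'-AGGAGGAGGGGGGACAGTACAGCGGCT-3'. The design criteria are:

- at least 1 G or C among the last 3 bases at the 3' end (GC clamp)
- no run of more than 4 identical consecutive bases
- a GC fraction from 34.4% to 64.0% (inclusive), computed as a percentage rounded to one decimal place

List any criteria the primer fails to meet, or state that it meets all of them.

Base counts: A=7, T=2, G=14, C=4 (length 27).
GC clamp: 3' end GCT has 2 G/C ✓
homopolymer run: longest run = 6, exceeds 4 ✗
GC content: GC 18/27 = 66.7%, outside 34.4–64.0% ✗

Fails: homopolymer run, GC content.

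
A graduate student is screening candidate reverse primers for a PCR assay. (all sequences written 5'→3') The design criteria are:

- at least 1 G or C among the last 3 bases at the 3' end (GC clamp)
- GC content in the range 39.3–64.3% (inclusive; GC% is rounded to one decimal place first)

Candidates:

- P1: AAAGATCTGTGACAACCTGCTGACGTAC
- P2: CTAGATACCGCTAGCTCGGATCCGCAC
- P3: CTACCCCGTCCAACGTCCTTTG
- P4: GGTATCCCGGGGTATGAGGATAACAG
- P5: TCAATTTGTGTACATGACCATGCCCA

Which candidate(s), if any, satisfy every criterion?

P1 (28 nt, A=9 T=6 G=6 C=7): 3' end TAC has 1 G/C ✓; GC 13/28 = 46.4% ✓ — passes.
P2 (27 nt, A=6 T=5 G=6 C=10): 3' end CAC has 2 G/C ✓; GC 16/27 = 59.3% ✓ — passes.
P3 (22 nt, A=3 T=6 G=3 C=10): 3' end TTG has 1 G/C ✓; GC 13/22 = 59.1% ✓ — passes.
P4 (26 nt, A=7 T=5 G=10 C=4): 3' end CAG has 2 G/C ✓; GC 14/26 = 53.8% ✓ — passes.
P5 (26 nt, A=7 T=8 G=4 C=7): 3' end CCA has 2 G/C ✓; GC 11/26 = 42.3% ✓ — passes.

P1, P2, P3, P4 and P5.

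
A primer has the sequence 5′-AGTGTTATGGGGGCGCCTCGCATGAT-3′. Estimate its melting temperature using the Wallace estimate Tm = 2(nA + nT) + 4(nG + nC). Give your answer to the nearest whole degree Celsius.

Base counts: A=4, T=7, G=10, C=5 (length 26).
Tm = 2·(4+7) + 4·(10+5) = 2·11 + 4·15 = 22 + 60 = 82°C.

82°C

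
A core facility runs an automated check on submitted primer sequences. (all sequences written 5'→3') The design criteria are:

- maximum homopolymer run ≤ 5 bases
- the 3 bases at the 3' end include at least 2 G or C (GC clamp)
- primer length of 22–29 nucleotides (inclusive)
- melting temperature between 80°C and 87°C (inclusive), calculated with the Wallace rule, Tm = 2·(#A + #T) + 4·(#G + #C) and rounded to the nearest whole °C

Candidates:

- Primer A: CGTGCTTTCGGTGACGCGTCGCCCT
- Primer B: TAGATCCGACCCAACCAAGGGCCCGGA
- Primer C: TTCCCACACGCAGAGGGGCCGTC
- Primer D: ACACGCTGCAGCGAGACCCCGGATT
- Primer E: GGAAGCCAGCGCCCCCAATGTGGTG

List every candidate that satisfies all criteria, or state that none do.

Primer A (25 nt, A=1 T=7 G=8 C=9): longest run = 3 ✓; 3' end CCT has 2 G/C ✓; length 25 ✓; Tm = 2·8 + 4·17 = 84°C ✓ — passes.
Primer B (27 nt, A=8 T=2 G=7 C=10): longest run = 3 ✓; 3' end GGA has 2 G/C ✓; length 27 ✓; Tm = 2·10 + 4·17 = 88°C, outside 80–87°C ✗ — fails.
Primer C (23 nt, A=4 T=3 G=7 C=9): longest run = 4 ✓; 3' end GTC has 2 G/C ✓; length 23 ✓; Tm = 2·7 + 4·16 = 78°C, outside 80–87°C ✗ — fails.
Primer D (25 nt, A=6 T=3 G=7 C=9): longest run = 4 ✓; 3' end ATT has 0 G/C, need ≥2 ✗; length 25 ✓; Tm = 2·9 + 4·16 = 82°C ✓ — fails.
Primer E (25 nt, A=5 T=3 G=9 C=8): longest run = 5 ✓; 3' end GTG has 2 G/C ✓; length 25 ✓; Tm = 2·8 + 4·17 = 84°C ✓ — passes.

Primer A and Primer E.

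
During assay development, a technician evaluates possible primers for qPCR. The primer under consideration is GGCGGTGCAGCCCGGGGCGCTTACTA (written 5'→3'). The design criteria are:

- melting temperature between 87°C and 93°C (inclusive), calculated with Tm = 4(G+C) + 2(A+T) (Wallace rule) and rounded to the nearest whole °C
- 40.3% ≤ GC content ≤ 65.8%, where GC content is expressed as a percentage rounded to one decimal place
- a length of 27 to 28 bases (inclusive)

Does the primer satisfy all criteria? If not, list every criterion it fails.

Fails: GC content, length.

Base counts: A=3, T=4, G=11, C=8 (length 26).
Tm: Tm = 2·7 + 4·19 = 90°C ✓
GC content: GC 19/26 = 73.1%, outside 40.3–65.8% ✗
length: length 26, outside 27–28 ✗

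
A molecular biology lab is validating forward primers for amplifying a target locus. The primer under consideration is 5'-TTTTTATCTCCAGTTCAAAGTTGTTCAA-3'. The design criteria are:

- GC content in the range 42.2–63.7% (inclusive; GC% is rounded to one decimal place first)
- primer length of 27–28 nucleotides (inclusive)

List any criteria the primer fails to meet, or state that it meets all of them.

Fails: GC content.

Base counts: A=7, T=13, G=3, C=5 (length 28).
GC content: GC 8/28 = 28.6%, outside 42.2–63.7% ✗
length: length 28 ✓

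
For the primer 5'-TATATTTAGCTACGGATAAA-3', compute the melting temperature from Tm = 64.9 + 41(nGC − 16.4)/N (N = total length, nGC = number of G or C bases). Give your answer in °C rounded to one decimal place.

Base counts: A=8, T=7, G=3, C=2; G+C = 5, N = 20.
Tm = 64.9 + 41·(5 − 16.4)/20 = 64.9 + -467.40/20 = 41.5°C.

41.5°C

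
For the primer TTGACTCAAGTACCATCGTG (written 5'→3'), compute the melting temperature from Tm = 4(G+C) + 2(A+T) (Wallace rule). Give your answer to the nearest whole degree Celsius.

58°C

Base counts: A=5, T=6, G=4, C=5 (length 20).
Tm = 2·(5+6) + 4·(4+5) = 2·11 + 4·9 = 22 + 36 = 58°C.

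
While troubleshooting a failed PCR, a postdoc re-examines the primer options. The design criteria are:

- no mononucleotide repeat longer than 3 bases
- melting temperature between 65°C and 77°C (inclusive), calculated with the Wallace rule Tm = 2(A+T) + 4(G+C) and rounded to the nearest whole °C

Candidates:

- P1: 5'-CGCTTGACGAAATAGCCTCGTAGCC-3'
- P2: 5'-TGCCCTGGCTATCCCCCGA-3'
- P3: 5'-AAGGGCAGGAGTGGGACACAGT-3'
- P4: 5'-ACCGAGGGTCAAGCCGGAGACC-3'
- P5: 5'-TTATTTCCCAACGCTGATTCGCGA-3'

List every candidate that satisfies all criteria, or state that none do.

P3, P4 and P5.

P1 (25 nt, A=6 T=5 G=6 C=8): longest run = 3 ✓; Tm = 2·11 + 4·14 = 78°C, outside 65–77°C ✗ — fails.
P2 (19 nt, A=2 T=4 G=4 C=9): longest run = 5, exceeds 3 ✗; Tm = 2·6 + 4·13 = 64°C, outside 65–77°C ✗ — fails.
P3 (22 nt, A=7 T=2 G=10 C=3): longest run = 3 ✓; Tm = 2·9 + 4·13 = 70°C ✓ — passes.
P4 (22 nt, A=6 T=1 G=8 C=7): longest run = 3 ✓; Tm = 2·7 + 4·15 = 74°C ✓ — passes.
P5 (24 nt, A=5 T=8 G=4 C=7): longest run = 3 ✓; Tm = 2·13 + 4·11 = 70°C ✓ — passes.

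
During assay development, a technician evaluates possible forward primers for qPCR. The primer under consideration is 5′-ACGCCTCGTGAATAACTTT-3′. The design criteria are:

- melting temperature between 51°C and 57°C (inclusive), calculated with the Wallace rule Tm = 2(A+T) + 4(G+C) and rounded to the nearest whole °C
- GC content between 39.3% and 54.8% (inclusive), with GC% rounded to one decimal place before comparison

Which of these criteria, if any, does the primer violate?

Base counts: A=5, T=6, G=3, C=5 (length 19).
Tm: Tm = 2·11 + 4·8 = 54°C ✓
GC content: GC 8/19 = 42.1% ✓

Meets all criteria.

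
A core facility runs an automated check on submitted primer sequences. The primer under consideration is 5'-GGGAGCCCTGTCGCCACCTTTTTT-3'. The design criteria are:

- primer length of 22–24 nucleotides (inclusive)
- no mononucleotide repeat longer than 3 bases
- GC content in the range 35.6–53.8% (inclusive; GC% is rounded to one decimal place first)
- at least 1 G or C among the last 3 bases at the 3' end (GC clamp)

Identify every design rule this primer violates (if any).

Base counts: A=2, T=8, G=6, C=8 (length 24).
length: length 24 ✓
homopolymer run: longest run = 6, exceeds 3 ✗
GC content: GC 14/24 = 58.3%, outside 35.6–53.8% ✗
GC clamp: 3' end TTT has 0 G/C, need ≥1 ✗

Fails: homopolymer run, GC content, GC clamp.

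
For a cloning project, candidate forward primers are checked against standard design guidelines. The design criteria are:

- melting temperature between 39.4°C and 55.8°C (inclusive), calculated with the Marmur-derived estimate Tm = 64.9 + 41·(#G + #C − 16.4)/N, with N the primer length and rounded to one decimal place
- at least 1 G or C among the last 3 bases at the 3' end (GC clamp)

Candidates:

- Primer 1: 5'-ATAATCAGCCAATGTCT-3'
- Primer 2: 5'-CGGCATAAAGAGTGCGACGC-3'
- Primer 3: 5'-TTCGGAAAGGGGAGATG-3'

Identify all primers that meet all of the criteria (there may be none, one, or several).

Primer 1 and Primer 3.

Primer 1 (17 nt, A=6 T=5 G=2 C=4): Tm = 64.9 + 41·(6 − 16.4)/17 = 39.8°C ✓; 3' end TCT has 1 G/C ✓ — passes.
Primer 2 (20 nt, A=6 T=2 G=7 C=5): Tm = 64.9 + 41·(12 − 16.4)/20 = 55.9°C, outside 39.4–55.8°C ✗; 3' end CGC has 3 G/C ✓ — fails.
Primer 3 (17 nt, A=5 T=3 G=8 C=1): Tm = 64.9 + 41·(9 − 16.4)/17 = 47.1°C ✓; 3' end ATG has 1 G/C ✓ — passes.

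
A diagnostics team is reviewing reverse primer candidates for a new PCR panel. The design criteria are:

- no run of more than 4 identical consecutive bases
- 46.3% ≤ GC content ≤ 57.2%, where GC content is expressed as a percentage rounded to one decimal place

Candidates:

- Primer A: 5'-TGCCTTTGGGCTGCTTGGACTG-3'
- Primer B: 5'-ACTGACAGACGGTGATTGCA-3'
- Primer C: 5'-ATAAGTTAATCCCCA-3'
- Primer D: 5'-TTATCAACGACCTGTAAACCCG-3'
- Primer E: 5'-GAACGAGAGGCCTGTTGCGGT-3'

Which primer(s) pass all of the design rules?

Primer A (22 nt, A=1 T=8 G=8 C=5): longest run = 3 ✓; GC 13/22 = 59.1%, outside 46.3–57.2% ✗ — fails.
Primer B (20 nt, A=6 T=4 G=6 C=4): longest run = 2 ✓; GC 10/20 = 50.0% ✓ — passes.
Primer C (15 nt, A=6 T=4 G=1 C=4): longest run = 4 ✓; GC 5/15 = 33.3%, outside 46.3–57.2% ✗ — fails.
Primer D (22 nt, A=7 T=5 G=3 C=7): longest run = 3 ✓; GC 10/22 = 45.5%, outside 46.3–57.2% ✗ — fails.
Primer E (21 nt, A=4 T=4 G=9 C=4): longest run = 2 ✓; GC 13/21 = 61.9%, outside 46.3–57.2% ✗ — fails.

Primer B only.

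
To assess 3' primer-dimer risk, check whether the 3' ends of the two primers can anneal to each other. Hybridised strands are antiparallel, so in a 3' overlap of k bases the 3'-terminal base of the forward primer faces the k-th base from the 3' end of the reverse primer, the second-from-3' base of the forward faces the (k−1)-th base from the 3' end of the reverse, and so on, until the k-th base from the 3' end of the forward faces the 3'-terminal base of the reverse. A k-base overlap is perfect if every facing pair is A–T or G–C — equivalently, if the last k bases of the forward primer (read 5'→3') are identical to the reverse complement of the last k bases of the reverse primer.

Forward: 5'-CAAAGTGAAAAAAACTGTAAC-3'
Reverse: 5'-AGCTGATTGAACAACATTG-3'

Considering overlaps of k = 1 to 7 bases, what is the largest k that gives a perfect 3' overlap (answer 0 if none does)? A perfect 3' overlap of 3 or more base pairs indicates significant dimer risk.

Last 7 bases (5'→3') — forward …CTGTAAC, reverse …AACATTG.
Reverse complement of the reverse primer's last 7 bases: CAATGTT; its first k bases are the reverse complement of the reverse primer's last k bases, so a perfect k-base overlap needs the forward primer's last k bases to equal them.
Comparing (forward last k vs required): k=1: C vs C ✓; k=2: AC vs CA ✗; k=3: AAC vs CAA ✗; k=4: TAAC vs CAAT ✗; k=5: GTAAC vs CAATG ✗; k=6: TGTAAC vs CAATGT ✗; k=7: CTGTAAC vs CAATGTT ✗.
Only k = 1 is perfect, so the longest perfect 3' overlap is 1.

Longest perfect overlap: 1 complementary base pair; below the dimer-risk threshold (threshold 3).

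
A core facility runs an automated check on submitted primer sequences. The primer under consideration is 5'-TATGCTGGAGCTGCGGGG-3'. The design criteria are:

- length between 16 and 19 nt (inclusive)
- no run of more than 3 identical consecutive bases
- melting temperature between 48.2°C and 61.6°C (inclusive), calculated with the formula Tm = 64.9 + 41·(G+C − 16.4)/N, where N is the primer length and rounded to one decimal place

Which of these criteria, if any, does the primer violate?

Fails: homopolymer run.

Base counts: A=2, T=4, G=9, C=3 (length 18).
length: length 18 ✓
homopolymer run: longest run = 4, exceeds 3 ✗
Tm: Tm = 64.9 + 41·(12 − 16.4)/18 = 54.9°C ✓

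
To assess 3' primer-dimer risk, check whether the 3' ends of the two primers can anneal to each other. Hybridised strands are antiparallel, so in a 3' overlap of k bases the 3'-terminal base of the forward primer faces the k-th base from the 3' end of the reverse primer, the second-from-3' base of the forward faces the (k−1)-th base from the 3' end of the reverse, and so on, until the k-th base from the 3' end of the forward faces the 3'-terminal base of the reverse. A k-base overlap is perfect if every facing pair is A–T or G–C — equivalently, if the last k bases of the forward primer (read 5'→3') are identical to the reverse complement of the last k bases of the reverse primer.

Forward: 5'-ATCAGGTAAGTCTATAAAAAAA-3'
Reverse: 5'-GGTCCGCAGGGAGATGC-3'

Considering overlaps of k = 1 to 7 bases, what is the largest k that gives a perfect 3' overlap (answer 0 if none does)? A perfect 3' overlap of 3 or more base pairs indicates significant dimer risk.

Longest perfect overlap: 0 complementary base pairs; below the dimer-risk threshold (threshold 3).

Last 7 bases (5'→3') — forward …AAAAAAA, reverse …GAGATGC.
Reverse complement of the reverse primer's last 7 bases: GCATCTC; its first k bases are the reverse complement of the reverse primer's last k bases, so a perfect k-base overlap needs the forward primer's last k bases to equal them.
Comparing (forward last k vs required): k=1: A vs G ✗; k=2: AA vs GC ✗; k=3: AAA vs GCA ✗; k=4: AAAA vs GCAT ✗; k=5: AAAAA vs GCATC ✗; k=6: AAAAAA vs GCATCT ✗; k=7: AAAAAAA vs GCATCTC ✗.
No overlap length from 1 to 7 is perfect, so the longest perfect 3' overlap is 0.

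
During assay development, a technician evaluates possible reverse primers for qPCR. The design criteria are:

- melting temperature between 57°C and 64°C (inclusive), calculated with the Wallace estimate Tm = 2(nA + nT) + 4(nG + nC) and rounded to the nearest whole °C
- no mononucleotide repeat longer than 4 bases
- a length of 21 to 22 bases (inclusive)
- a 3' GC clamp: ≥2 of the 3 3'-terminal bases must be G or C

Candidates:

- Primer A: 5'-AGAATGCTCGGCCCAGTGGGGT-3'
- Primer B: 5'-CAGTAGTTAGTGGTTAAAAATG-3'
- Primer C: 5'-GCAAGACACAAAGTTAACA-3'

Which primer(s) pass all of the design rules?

Primer A (22 nt, A=4 T=4 G=9 C=5): Tm = 2·8 + 4·14 = 72°C, outside 57–64°C ✗; longest run = 4 ✓; length 22 ✓; 3' end GGT has 2 G/C ✓ — fails.
Primer B (22 nt, A=8 T=7 G=6 C=1): Tm = 2·15 + 4·7 = 58°C ✓; longest run = 5, exceeds 4 ✗; length 22 ✓; 3' end ATG has 1 G/C, need ≥2 ✗ — fails.
Primer C (19 nt, A=10 T=2 G=3 C=4): Tm = 2·12 + 4·7 = 52°C, outside 57–64°C ✗; longest run = 3 ✓; length 19, outside 21–22 ✗; 3' end ACA has 1 G/C, need ≥2 ✗ — fails.

None of the candidates satisfy all criteria.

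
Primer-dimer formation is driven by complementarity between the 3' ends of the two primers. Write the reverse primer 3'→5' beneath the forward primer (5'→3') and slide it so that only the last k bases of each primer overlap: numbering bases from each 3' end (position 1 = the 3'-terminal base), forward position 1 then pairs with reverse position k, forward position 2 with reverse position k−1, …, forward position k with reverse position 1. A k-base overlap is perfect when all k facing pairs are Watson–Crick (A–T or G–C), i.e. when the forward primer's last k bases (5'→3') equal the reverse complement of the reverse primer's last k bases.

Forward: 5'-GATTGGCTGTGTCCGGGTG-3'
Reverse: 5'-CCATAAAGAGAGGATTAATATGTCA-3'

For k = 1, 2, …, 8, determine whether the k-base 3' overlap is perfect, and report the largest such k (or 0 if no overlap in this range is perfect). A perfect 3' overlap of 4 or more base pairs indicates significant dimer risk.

Longest perfect overlap: 2 complementary base pairs; below the dimer-risk threshold (threshold 4).

Last 8 bases (5'→3') — forward …TCCGGGTG, reverse …ATATGTCA.
Reverse complement of the reverse primer's last 8 bases: TGACATAT; its first k bases are the reverse complement of the reverse primer's last k bases, so a perfect k-base overlap needs the forward primer's last k bases to equal them.
Comparing (forward last k vs required): k=1: G vs T ✗; k=2: TG vs TG ✓; k=3: GTG vs TGA ✗; k=4: GGTG vs TGAC ✗; k=5: GGGTG vs TGACA ✗; k=6: CGGGTG vs TGACAT ✗; k=7: CCGGGTG vs TGACATA ✗; k=8: TCCGGGTG vs TGACATAT ✗.
Only k = 2 is perfect, so the longest perfect 3' overlap is 2.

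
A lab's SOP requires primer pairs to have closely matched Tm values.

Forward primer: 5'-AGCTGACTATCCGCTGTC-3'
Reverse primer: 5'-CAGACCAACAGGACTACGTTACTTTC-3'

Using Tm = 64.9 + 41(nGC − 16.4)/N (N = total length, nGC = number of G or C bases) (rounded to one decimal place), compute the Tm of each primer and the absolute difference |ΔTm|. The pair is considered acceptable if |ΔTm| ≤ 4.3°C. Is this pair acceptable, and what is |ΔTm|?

|ΔTm| = 7.7°C; the pair is not acceptable.

Forward: G+C = 10, N = 18 → Tm = 64.9 + 41·(10 − 16.4)/18 = 50.3°C.
Reverse: G+C = 12, N = 26 → Tm = 64.9 + 41·(12 − 16.4)/26 = 58.0°C.
|ΔTm| = |50.3 − 58.0| = 7.7°C, > 4.3°C.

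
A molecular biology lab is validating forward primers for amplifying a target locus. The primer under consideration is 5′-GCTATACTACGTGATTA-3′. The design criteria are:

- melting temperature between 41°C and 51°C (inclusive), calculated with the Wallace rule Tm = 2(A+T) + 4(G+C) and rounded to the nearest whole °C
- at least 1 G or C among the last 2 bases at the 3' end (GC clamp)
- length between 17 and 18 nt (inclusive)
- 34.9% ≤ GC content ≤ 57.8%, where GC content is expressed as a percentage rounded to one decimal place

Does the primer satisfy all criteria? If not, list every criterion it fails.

Base counts: A=5, T=6, G=3, C=3 (length 17).
Tm: Tm = 2·11 + 4·6 = 46°C ✓
GC clamp: 3' end TA has 0 G/C, need ≥1 ✗
length: length 17 ✓
GC content: GC 6/17 = 35.3% ✓

Fails: GC clamp.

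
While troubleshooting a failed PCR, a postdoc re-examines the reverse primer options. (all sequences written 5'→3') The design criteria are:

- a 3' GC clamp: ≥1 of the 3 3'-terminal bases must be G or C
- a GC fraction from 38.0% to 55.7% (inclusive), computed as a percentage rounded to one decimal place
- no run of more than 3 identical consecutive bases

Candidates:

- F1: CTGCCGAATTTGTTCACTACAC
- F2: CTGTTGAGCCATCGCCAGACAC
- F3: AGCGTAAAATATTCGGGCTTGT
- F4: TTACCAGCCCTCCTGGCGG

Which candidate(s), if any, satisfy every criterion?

F1 (22 nt, A=5 T=7 G=3 C=7): 3' end CAC has 2 G/C ✓; GC 10/22 = 45.5% ✓; longest run = 3 ✓ — passes.
F2 (22 nt, A=5 T=4 G=5 C=8): 3' end CAC has 2 G/C ✓; GC 13/22 = 59.1%, outside 38.0–55.7% ✗; longest run = 2 ✓ — fails.
F3 (22 nt, A=6 T=7 G=6 C=3): 3' end TGT has 1 G/C ✓; GC 9/22 = 40.9% ✓; longest run = 4, exceeds 3 ✗ — fails.
F4 (19 nt, A=2 T=4 G=5 C=8): 3' end CGG has 3 G/C ✓; GC 13/19 = 68.4%, outside 38.0–55.7% ✗; longest run = 3 ✓ — fails.

F1 only.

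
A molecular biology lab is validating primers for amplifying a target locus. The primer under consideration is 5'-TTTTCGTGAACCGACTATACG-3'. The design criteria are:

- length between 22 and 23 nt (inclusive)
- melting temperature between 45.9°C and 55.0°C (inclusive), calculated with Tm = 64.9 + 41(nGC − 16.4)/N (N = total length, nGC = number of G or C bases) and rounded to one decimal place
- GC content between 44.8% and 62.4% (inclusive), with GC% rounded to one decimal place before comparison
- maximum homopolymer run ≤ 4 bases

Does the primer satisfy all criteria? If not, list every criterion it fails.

Base counts: A=5, T=7, G=4, C=5 (length 21).
length: length 21, outside 22–23 ✗
Tm: Tm = 64.9 + 41·(9 − 16.4)/21 = 50.5°C ✓
GC content: GC 9/21 = 42.9%, outside 44.8–62.4% ✗
homopolymer run: longest run = 4 ✓

Fails: length, GC content.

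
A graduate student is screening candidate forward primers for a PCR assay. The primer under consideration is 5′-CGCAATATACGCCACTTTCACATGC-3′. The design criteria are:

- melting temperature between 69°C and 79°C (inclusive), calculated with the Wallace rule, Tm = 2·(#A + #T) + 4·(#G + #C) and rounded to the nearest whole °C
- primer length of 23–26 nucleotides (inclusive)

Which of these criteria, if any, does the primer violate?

Meets all criteria.

Base counts: A=7, T=6, G=3, C=9 (length 25).
Tm: Tm = 2·13 + 4·12 = 74°C ✓
length: length 25 ✓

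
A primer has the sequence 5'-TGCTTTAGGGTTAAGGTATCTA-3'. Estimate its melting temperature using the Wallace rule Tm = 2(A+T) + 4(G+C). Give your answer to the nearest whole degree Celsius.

Base counts: A=5, T=9, G=6, C=2 (length 22).
Tm = 2·(5+9) + 4·(6+2) = 2·14 + 4·8 = 28 + 32 = 60°C.

60°C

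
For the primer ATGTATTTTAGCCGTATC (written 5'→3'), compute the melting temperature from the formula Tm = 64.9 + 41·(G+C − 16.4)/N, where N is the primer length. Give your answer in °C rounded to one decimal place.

41.2°C

Base counts: A=4, T=8, G=3, C=3; G+C = 6, N = 18.
Tm = 64.9 + 41·(6 − 16.4)/18 = 64.9 + -426.40/18 = 41.2°C.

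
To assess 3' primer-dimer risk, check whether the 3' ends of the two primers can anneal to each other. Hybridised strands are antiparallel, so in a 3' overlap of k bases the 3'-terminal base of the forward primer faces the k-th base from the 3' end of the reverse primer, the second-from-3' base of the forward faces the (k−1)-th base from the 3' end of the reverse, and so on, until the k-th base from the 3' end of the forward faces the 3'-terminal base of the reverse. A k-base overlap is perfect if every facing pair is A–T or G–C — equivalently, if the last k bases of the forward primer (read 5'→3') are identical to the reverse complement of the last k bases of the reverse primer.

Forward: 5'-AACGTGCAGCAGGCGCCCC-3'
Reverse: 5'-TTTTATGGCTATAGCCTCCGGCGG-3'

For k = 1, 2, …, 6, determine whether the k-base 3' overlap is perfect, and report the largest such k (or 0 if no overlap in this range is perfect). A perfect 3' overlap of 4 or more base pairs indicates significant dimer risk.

Longest perfect overlap: 2 complementary base pairs; below the dimer-risk threshold (threshold 4).

Last 6 bases (5'→3') — forward …CGCCCC, reverse …CGGCGG.
Reverse complement of the reverse primer's last 6 bases: CCGCCG; its first k bases are the reverse complement of the reverse primer's last k bases, so a perfect k-base overlap needs the forward primer's last k bases to equal them.
Comparing (forward last k vs required): k=1: C vs C ✓; k=2: CC vs CC ✓; k=3: CCC vs CCG ✗; k=4: CCCC vs CCGC ✗; k=5: GCCCC vs CCGCC ✗; k=6: CGCCCC vs CCGCCG ✗.
Perfect overlaps at k = 1, 2; the largest is 2.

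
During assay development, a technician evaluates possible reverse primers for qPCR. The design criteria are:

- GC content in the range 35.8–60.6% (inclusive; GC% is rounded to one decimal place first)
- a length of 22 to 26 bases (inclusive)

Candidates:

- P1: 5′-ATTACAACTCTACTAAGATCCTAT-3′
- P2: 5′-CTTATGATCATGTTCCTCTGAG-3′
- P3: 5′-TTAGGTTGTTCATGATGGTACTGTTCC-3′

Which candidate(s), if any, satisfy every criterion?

P1 (24 nt, A=9 T=8 G=1 C=6): GC 7/24 = 29.2%, outside 35.8–60.6% ✗; length 24 ✓ — fails.
P2 (22 nt, A=4 T=9 G=4 C=5): GC 9/22 = 40.9% ✓; length 22 ✓ — passes.
P3 (27 nt, A=4 T=12 G=7 C=4): GC 11/27 = 40.7% ✓; length 27, outside 22–26 ✗ — fails.

P2 only.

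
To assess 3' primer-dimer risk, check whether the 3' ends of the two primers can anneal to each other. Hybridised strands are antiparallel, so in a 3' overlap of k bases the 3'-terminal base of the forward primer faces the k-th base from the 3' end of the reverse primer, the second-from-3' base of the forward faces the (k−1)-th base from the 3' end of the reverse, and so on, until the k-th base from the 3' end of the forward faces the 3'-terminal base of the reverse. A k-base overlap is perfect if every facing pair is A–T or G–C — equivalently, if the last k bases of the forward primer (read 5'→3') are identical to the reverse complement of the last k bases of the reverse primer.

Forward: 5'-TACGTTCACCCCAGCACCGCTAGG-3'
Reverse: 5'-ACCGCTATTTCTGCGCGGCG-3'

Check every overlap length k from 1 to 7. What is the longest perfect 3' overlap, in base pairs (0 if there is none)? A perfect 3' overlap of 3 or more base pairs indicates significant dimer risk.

Last 7 bases (5'→3') — forward …CGCTAGG, reverse …CGCGGCG.
Reverse complement of the reverse primer's last 7 bases: CGCCGCG; its first k bases are the reverse complement of the reverse primer's last k bases, so a perfect k-base overlap needs the forward primer's last k bases to equal them.
Comparing (forward last k vs required): k=1: G vs C ✗; k=2: GG vs CG ✗; k=3: AGG vs CGC ✗; k=4: TAGG vs CGCC ✗; k=5: CTAGG vs CGCCG ✗; k=6: GCTAGG vs CGCCGC ✗; k=7: CGCTAGG vs CGCCGCG ✗.
No overlap length from 1 to 7 is perfect, so the longest perfect 3' overlap is 0.

Longest perfect overlap: 0 complementary base pairs; below the dimer-risk threshold (threshold 3).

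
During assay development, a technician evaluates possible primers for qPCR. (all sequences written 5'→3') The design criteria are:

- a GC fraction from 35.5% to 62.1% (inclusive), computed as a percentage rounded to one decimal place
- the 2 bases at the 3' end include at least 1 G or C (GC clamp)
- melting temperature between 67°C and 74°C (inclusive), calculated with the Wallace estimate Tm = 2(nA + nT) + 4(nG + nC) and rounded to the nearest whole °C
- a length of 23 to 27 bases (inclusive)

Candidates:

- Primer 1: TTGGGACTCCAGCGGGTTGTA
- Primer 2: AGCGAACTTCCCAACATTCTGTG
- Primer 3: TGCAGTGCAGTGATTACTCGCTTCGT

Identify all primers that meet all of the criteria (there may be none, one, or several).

Primer 2 only.

Primer 1 (21 nt, A=3 T=6 G=8 C=4): GC 12/21 = 57.1% ✓; 3' end TA has 0 G/C, need ≥1 ✗; Tm = 2·9 + 4·12 = 66°C, outside 67–74°C ✗; length 21, outside 23–27 ✗ — fails.
Primer 2 (23 nt, A=6 T=6 G=4 C=7): GC 11/23 = 47.8% ✓; 3' end TG has 1 G/C ✓; Tm = 2·12 + 4·11 = 68°C ✓; length 23 ✓ — passes.
Primer 3 (26 nt, A=4 T=9 G=7 C=6): GC 13/26 = 50.0% ✓; 3' end GT has 1 G/C ✓; Tm = 2·13 + 4·13 = 78°C, outside 67–74°C ✗; length 26 ✓ — fails.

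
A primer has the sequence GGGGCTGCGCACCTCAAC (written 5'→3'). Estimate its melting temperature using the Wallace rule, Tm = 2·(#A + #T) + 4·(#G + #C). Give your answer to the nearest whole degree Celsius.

62°C

Base counts: A=3, T=2, G=6, C=7 (length 18).
Tm = 2·(3+2) + 4·(6+7) = 2·5 + 4·13 = 10 + 52 = 62°C.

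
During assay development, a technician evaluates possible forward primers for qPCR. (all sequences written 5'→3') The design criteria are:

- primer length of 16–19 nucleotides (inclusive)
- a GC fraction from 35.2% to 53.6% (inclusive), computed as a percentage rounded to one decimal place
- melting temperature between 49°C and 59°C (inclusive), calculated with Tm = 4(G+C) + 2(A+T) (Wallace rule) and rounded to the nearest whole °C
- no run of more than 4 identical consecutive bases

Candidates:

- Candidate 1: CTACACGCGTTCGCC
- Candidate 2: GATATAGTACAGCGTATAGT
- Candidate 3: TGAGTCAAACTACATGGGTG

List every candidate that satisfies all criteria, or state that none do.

None of the candidates satisfy all criteria.

Candidate 1 (15 nt, A=2 T=3 G=3 C=7): length 15, outside 16–19 ✗; GC 10/15 = 66.7%, outside 35.2–53.6% ✗; Tm = 2·5 + 4·10 = 50°C ✓; longest run = 2 ✓ — fails.
Candidate 2 (20 nt, A=7 T=6 G=5 C=2): length 20, outside 16–19 ✗; GC 7/20 = 35.0%, outside 35.2–53.6% ✗; Tm = 2·13 + 4·7 = 54°C ✓; longest run = 1 ✓ — fails.
Candidate 3 (20 nt, A=6 T=5 G=6 C=3): length 20, outside 16–19 ✗; GC 9/20 = 45.0% ✓; Tm = 2·11 + 4·9 = 58°C ✓; longest run = 3 ✓ — fails.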